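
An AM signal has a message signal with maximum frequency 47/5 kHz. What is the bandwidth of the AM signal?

In AM (double-sideband), the bandwidth is twice the message frequency.
BW = 2 * f_m = 2 * 47/5 kHz = 94/5 kHz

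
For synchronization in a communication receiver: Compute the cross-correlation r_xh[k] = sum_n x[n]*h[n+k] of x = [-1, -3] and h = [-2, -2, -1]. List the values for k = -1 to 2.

Both sequences indexed from 0 and zero outside their support.
Lags with overlap: k = -1 to 2.
  r_xh[-1] = x[1]*h[0] = 6
  r_xh[0] = x[0]*h[0] + x[1]*h[1] = 8
  r_xh[1] = x[0]*h[1] + x[1]*h[2] = 5
  r_xh[2] = x[0]*h[2] = 1
r_xh = [6, 8, 5, 1] (for k = -1, ..., 2)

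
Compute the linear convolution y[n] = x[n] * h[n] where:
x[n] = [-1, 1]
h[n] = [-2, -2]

y[n] = sum_k x[k]*h[n-k]. Output length = len(x) + len(h) - 1 = 2 + 2 - 1 = 3.
y[0] = -1*-2 = 2
y[1] = 1*-2 + -1*-2 = 0
y[2] = 1*-2 = -2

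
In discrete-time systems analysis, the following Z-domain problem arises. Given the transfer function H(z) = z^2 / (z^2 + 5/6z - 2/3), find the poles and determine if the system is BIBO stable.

Poles are roots of the denominator: z^2 + 5/6z - 2/3 = 0.
Quadratic formula: z = [-(5/6) +/- sqrt((5/6)^2 - 4*(-2/3))] / 2
Discriminant = 25/36 + 8/3 = 121/36; sqrt = 11/6.
z = (-5/6 +/- 11/6) / 2 => z = 1/2 or z = -4/3.
|p1| = 4/3, |p2| = 1/2.
For BIBO stability, all poles must lie inside the unit circle (|p| < 1).
System is UNSTABLE since at least one |p| >= 1.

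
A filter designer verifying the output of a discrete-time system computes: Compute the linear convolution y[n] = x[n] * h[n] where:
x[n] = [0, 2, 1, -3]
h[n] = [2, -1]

y[n] = sum_k x[k]*h[n-k]. Output length = len(x) + len(h) - 1 = 4 + 2 - 1 = 5.
y[0] = 0*2 = 0
y[1] = 2*2 + 0*-1 = 4
y[2] = 1*2 + 2*-1 = 0
y[3] = -3*2 + 1*-1 = -7
y[4] = -3*-1 = 3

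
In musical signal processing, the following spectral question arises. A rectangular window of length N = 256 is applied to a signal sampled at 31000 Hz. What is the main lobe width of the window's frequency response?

For a rectangular window of length N,
the main lobe width in frequency is 2*f_s/N.
= 2*31000/256 = 3875/16 Hz
This determines the minimum frequency separation for resolving two sinusoids.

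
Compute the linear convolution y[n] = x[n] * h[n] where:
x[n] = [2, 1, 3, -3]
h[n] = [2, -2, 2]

y[n] = sum_k x[k]*h[n-k]. Output length = len(x) + len(h) - 1 = 4 + 3 - 1 = 6.
y[0] = 2*2 = 4
y[1] = 1*2 + 2*-2 = -2
y[2] = 3*2 + 1*-2 + 2*2 = 8
y[3] = -3*2 + 3*-2 + 1*2 = -10
y[4] = -3*-2 + 3*2 = 12
y[5] = -3*2 = -6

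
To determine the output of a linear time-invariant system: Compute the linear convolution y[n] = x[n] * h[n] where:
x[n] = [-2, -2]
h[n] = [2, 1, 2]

y[n] = sum_k x[k]*h[n-k]. Output length = len(x) + len(h) - 1 = 2 + 3 - 1 = 4.
y[0] = -2*2 = -4
y[1] = -2*2 + -2*1 = -6
y[2] = -2*1 + -2*2 = -6
y[3] = -2*2 = -4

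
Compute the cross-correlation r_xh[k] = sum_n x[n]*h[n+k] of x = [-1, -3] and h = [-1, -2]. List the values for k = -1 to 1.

Both sequences indexed from 0 and zero outside their support.
Lags with overlap: k = -1 to 1.
  r_xh[-1] = x[1]*h[0] = 3
  r_xh[0] = x[0]*h[0] + x[1]*h[1] = 7
  r_xh[1] = x[0]*h[1] = 2
r_xh = [3, 7, 2] (for k = -1, ..., 1)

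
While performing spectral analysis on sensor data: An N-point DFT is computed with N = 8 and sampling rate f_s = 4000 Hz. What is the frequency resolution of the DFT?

DFT frequency resolution = f_s / N
= 4000 / 8 = 500 Hz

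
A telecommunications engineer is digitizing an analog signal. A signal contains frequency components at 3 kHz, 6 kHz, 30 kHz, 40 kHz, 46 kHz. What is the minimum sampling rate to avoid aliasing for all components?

The highest frequency component is f_max = 46 kHz.
Nyquist rate = 2 * f_max = 2 * 46 kHz = 92 kHz.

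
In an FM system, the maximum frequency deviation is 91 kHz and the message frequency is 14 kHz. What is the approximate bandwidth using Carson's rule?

Carson's rule: BW = 2*(delta_f + f_m)
= 2*(91 + 14) kHz = 210 kHz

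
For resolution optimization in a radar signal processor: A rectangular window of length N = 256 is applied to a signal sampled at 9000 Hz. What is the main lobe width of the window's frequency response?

For a rectangular window of length N,
the main lobe width in frequency is 2*f_s/N.
= 2*9000/256 = 1125/16 Hz
This determines the minimum frequency separation for resolving two sinusoids.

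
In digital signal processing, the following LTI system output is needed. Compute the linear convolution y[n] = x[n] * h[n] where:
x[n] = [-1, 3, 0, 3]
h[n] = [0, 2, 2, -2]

y[n] = sum_k x[k]*h[n-k]. Output length = len(x) + len(h) - 1 = 4 + 4 - 1 = 7.
y[0] = -1*0 = 0
y[1] = 3*0 + -1*2 = -2
y[2] = 0*0 + 3*2 + -1*2 = 4
y[3] = 3*0 + 0*2 + 3*2 + -1*-2 = 8
y[4] = 3*2 + 0*2 + 3*-2 = 0
y[5] = 3*2 + 0*-2 = 6
y[6] = 3*-2 = -6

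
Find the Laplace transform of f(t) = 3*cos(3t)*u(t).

Standard pair: cos(wt)*u(t) <-> s/(s^2+w^2)
With w = 3: L{3*cos(3t)*u(t)} = 3s/(s^2+9)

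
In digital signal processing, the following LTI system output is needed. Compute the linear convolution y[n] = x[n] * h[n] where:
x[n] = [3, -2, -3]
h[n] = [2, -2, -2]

y[n] = sum_k x[k]*h[n-k]. Output length = len(x) + len(h) - 1 = 3 + 3 - 1 = 5.
y[0] = 3*2 = 6
y[1] = -2*2 + 3*-2 = -10
y[2] = -3*2 + -2*-2 + 3*-2 = -8
y[3] = -3*-2 + -2*-2 = 10
y[4] = -3*-2 = 6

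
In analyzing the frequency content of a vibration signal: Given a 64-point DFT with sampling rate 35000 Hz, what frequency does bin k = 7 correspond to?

The frequency of DFT bin k is: f_k = k * f_s / N
f_7 = 7 * 35000 / 64 = 30625/8 Hz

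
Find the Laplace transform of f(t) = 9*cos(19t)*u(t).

Standard pair: cos(wt)*u(t) <-> s/(s^2+w^2)
With w = 19: L{9*cos(19t)*u(t)} = 9s/(s^2+361)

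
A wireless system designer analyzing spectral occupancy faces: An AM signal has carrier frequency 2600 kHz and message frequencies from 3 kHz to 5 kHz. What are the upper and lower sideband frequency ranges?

Upper sideband (USB) = fc + [fm_low, fm_high] = 2600 + [3, 5] = [2603, 2605] kHz
Lower sideband (LSB) = fc - [fm_high, fm_low] = 2600 - [5, 3] = [2595, 2597] kHz
Total occupied spectrum: 2595 kHz to 2605 kHz (plus carrier at 2600 kHz)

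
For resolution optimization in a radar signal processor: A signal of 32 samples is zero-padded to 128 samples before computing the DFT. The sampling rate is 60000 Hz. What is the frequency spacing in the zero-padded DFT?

Original DFT: N = 32, resolution = f_s/N = 60000/32 = 1875 Hz
Zero-padded DFT: N = 128, resolution = f_s/N = 60000/128 = 1875/4 Hz
Zero-padding interpolates the spectrum (finer frequency grid)
but does NOT improve the true spectral resolution (ability to resolve close frequencies).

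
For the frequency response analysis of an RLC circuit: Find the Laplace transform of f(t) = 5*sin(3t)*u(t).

Standard pair: sin(wt)*u(t) <-> w/(s^2+w^2)
With w = 3: L{5*sin(3t)*u(t)} = 15/(s^2+9)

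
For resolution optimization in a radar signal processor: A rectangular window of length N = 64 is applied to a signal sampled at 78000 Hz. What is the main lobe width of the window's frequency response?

For a rectangular window of length N,
the main lobe width in frequency is 2*f_s/N.
= 2*78000/64 = 4875/2 Hz
This determines the minimum frequency separation for resolving two sinusoids.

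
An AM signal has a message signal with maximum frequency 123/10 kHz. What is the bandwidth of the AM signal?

In AM (double-sideband), the bandwidth is twice the message frequency.
BW = 2 * f_m = 2 * 123/10 kHz = 123/5 kHz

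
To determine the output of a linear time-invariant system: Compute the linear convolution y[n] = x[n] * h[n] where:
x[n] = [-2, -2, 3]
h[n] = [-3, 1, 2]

y[n] = sum_k x[k]*h[n-k]. Output length = len(x) + len(h) - 1 = 3 + 3 - 1 = 5.
y[0] = -2*-3 = 6
y[1] = -2*-3 + -2*1 = 4
y[2] = 3*-3 + -2*1 + -2*2 = -15
y[3] = 3*1 + -2*2 = -1
y[4] = 3*2 = 6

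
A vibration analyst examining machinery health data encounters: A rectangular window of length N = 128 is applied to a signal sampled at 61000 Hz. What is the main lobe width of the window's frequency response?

For a rectangular window of length N,
the main lobe width in frequency is 2*f_s/N.
= 2*61000/128 = 7625/8 Hz
This determines the minimum frequency separation for resolving two sinusoids.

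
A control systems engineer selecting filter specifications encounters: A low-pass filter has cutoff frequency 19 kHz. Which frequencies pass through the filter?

A low-pass filter passes all frequencies below the cutoff frequency 19 kHz and attenuates higher frequencies.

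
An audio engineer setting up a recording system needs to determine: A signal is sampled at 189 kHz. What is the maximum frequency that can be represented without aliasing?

The maximum frequency that can be represented without aliasing
is the Nyquist frequency: f_max = f_s / 2 = 189 kHz / 2 = 189/2 kHz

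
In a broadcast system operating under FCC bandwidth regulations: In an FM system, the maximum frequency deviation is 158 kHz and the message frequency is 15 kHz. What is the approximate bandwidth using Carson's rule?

Carson's rule: BW = 2*(delta_f + f_m)
= 2*(158 + 15) kHz = 346 kHz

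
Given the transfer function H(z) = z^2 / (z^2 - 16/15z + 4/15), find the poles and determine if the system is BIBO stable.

Poles are roots of the denominator: z^2 - 16/15z + 4/15 = 0.
Quadratic formula: z = [-(-16/15) +/- sqrt((-16/15)^2 - 4*(4/15))] / 2
Discriminant = 256/225 - 16/15 = 16/225; sqrt = 4/15.
z = (16/15 +/- 4/15) / 2 => z = 2/3 or z = 2/5.
|p1| = 2/5, |p2| = 2/3.
For BIBO stability, all poles must lie inside the unit circle (|p| < 1).
System is STABLE since both |p| < 1.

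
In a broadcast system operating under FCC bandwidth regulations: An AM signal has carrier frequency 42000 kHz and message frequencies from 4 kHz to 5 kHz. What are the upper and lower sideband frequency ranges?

Upper sideband (USB) = fc + [fm_low, fm_high] = 42000 + [4, 5] = [42004, 42005] kHz
Lower sideband (LSB) = fc - [fm_high, fm_low] = 42000 - [5, 4] = [41995, 41996] kHz
Total occupied spectrum: 41995 kHz to 42005 kHz (plus carrier at 42000 kHz)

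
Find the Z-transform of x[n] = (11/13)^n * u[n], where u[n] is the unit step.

The Z-transform of a^n * u[n] is z/(z-a) for |z| > |a|.
Here a = 11/13, so X(z) = z/(z - (11/13)) = 13z/(13z - 11)
ROC: |z| > 11/13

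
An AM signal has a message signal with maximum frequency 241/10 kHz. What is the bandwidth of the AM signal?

In AM (double-sideband), the bandwidth is twice the message frequency.
BW = 2 * f_m = 2 * 241/10 kHz = 241/5 kHz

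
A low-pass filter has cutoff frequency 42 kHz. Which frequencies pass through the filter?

A low-pass filter passes all frequencies below the cutoff frequency 42 kHz and attenuates higher frequencies.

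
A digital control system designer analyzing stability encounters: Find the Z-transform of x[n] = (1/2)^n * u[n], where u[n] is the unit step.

The Z-transform of a^n * u[n] is z/(z-a) for |z| > |a|.
Here a = 1/2, so X(z) = z/(z - (1/2)) = 2z/(2z - 1)
ROC: |z| > 1/2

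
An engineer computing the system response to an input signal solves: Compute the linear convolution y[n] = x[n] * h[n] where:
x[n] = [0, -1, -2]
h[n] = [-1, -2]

y[n] = sum_k x[k]*h[n-k]. Output length = len(x) + len(h) - 1 = 3 + 2 - 1 = 4.
y[0] = 0*-1 = 0
y[1] = -1*-1 + 0*-2 = 1
y[2] = -2*-1 + -1*-2 = 4
y[3] = -2*-2 = 4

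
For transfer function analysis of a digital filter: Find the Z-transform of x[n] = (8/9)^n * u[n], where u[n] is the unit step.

The Z-transform of a^n * u[n] is z/(z-a) for |z| > |a|.
Here a = 8/9, so X(z) = z/(z - (8/9)) = 9z/(9z - 8)
ROC: |z| > 8/9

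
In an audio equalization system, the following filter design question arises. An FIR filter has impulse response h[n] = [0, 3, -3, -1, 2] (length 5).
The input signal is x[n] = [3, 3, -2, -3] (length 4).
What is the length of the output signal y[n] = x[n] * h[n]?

For linear convolution, the output length is:
len(y) = len(x) + len(h) - 1 = 4 + 5 - 1 = 8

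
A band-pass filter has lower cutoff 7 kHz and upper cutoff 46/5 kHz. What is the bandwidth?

Bandwidth = f_high - f_low
= 46/5 kHz - 7 kHz = 11/5 kHz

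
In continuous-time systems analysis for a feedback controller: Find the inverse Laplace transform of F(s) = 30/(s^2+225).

Standard pair: w/(s^2+w^2) <-> sin(wt)*u(t)
Recognize w^2 = 225, so w = 15; numerator 30 = 2*15.
f(t) = 2*sin(15t)*u(t)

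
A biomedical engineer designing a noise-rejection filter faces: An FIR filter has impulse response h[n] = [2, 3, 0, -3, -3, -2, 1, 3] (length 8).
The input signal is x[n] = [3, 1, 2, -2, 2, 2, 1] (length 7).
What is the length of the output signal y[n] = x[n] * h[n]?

For linear convolution, the output length is:
len(y) = len(x) + len(h) - 1 = 7 + 8 - 1 = 14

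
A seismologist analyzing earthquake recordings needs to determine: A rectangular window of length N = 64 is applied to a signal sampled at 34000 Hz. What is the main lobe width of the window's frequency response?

For a rectangular window of length N,
the main lobe width in frequency is 2*f_s/N.
= 2*34000/64 = 2125/2 Hz
This determines the minimum frequency separation for resolving two sinusoids.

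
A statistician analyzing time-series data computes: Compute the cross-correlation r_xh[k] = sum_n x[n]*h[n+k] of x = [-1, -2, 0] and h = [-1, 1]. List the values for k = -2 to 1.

Both sequences indexed from 0 and zero outside their support.
Lags with overlap: k = -2 to 1.
  r_xh[-2] = x[2]*h[0] = 0
  r_xh[-1] = x[1]*h[0] + x[2]*h[1] = 2
  r_xh[0] = x[0]*h[0] + x[1]*h[1] = -1
  r_xh[1] = x[0]*h[1] = -1
r_xh = [0, 2, -1, -1] (for k = -2, ..., 1)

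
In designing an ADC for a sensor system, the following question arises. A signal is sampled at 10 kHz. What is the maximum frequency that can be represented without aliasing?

The maximum frequency that can be represented without aliasing
is the Nyquist frequency: f_max = f_s / 2 = 10 kHz / 2 = 5 kHz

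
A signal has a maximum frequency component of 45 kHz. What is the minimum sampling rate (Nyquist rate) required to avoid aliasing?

By the Nyquist-Shannon sampling theorem,
the minimum sampling rate (Nyquist rate) must be at least 2 * f_max.
Nyquist rate = 2 * 45 kHz = 90 kHz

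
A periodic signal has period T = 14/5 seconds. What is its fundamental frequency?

The fundamental frequency is the reciprocal of the period.
f = 1/T = 1/(14/5) = 5/14 Hz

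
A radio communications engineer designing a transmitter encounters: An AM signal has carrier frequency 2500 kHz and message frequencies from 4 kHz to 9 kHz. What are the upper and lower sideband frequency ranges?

Upper sideband (USB) = fc + [fm_low, fm_high] = 2500 + [4, 9] = [2504, 2509] kHz
Lower sideband (LSB) = fc - [fm_high, fm_low] = 2500 - [9, 4] = [2491, 2496] kHz
Total occupied spectrum: 2491 kHz to 2509 kHz (plus carrier at 2500 kHz)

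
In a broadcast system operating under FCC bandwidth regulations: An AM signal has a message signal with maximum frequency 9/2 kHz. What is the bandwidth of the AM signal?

In AM (double-sideband), the bandwidth is twice the message frequency.
BW = 2 * f_m = 2 * 9/2 kHz = 9 kHz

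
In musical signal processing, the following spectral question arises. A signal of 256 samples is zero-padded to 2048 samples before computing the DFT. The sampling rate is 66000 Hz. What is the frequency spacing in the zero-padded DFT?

Original DFT: N = 256, resolution = f_s/N = 66000/256 = 4125/16 Hz
Zero-padded DFT: N = 2048, resolution = f_s/N = 66000/2048 = 4125/128 Hz
Zero-padding interpolates the spectrum (finer frequency grid)
but does NOT improve the true spectral resolution (ability to resolve close frequencies).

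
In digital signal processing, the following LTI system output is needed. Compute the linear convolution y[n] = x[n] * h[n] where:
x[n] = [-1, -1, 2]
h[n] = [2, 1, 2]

y[n] = sum_k x[k]*h[n-k]. Output length = len(x) + len(h) - 1 = 3 + 3 - 1 = 5.
y[0] = -1*2 = -2
y[1] = -1*2 + -1*1 = -3
y[2] = 2*2 + -1*1 + -1*2 = 1
y[3] = 2*1 + -1*2 = 0
y[4] = 2*2 = 4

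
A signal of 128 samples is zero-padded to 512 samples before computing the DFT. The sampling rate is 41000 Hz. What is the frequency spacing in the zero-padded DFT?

Original DFT: N = 128, resolution = f_s/N = 41000/128 = 5125/16 Hz
Zero-padded DFT: N = 512, resolution = f_s/N = 41000/512 = 5125/64 Hz
Zero-padding interpolates the spectrum (finer frequency grid)
but does NOT improve the true spectral resolution (ability to resolve close frequencies).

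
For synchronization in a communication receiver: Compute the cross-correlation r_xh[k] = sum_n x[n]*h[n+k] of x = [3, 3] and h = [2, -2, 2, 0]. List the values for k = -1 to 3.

Both sequences indexed from 0 and zero outside their support.
Lags with overlap: k = -1 to 3.
  r_xh[-1] = x[1]*h[0] = 6
  r_xh[0] = x[0]*h[0] + x[1]*h[1] = 0
  r_xh[1] = x[0]*h[1] + x[1]*h[2] = 0
  r_xh[2] = x[0]*h[2] + x[1]*h[3] = 6
  r_xh[3] = x[0]*h[3] = 0
r_xh = [6, 0, 0, 6, 0] (for k = -1, ..., 3)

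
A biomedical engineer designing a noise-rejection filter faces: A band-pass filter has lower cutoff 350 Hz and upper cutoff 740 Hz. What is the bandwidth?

Bandwidth = f_high - f_low
= 740 Hz - 350 Hz = 390 Hz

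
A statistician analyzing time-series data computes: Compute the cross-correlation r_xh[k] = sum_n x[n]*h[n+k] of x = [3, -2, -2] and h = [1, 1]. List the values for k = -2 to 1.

Both sequences indexed from 0 and zero outside their support.
Lags with overlap: k = -2 to 1.
  r_xh[-2] = x[2]*h[0] = -2
  r_xh[-1] = x[1]*h[0] + x[2]*h[1] = -4
  r_xh[0] = x[0]*h[0] + x[1]*h[1] = 1
  r_xh[1] = x[0]*h[1] = 3
r_xh = [-2, -4, 1, 3] (for k = -2, ..., 1)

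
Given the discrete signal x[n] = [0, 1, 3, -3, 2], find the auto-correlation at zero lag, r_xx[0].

The auto-correlation at zero lag r_xx[0] equals the signal energy.
r_xx[0] = sum of x[n]^2 = 0^2 + 1^2 + 3^2 + (-3)^2 + 2^2
= 0 + 1 + 9 + 9 + 4 = 23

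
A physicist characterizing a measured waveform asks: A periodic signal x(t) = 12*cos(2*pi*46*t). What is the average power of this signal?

Average power of A*cos(wt) is A^2/2.
P = 12^2 / 2 = 144/2 = 72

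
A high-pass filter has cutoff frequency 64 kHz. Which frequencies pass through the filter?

A high-pass filter passes all frequencies above the cutoff frequency 64 kHz and attenuates lower frequencies.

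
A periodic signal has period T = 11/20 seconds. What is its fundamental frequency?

The fundamental frequency is the reciprocal of the period.
f = 1/T = 1/(11/20) = 20/11 Hz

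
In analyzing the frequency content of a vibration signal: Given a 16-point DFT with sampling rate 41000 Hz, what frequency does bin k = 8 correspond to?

The frequency of DFT bin k is: f_k = k * f_s / N
f_8 = 8 * 41000 / 16 = 20500 Hz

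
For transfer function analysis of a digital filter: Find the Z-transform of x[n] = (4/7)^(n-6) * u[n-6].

Time-shifting property: if X(z) = Z{x[n]}, then Z{x[n-d]} = z^(-d) * X(z)
X(z) = z/(z - 4/7) for x[n] = (4/7)^n * u[n]
Z{x[n-6]} = z^(-6) * z/(z - 4/7) = z^(-5)/(z - 4/7)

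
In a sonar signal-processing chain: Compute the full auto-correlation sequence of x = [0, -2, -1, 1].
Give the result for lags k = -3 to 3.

r_xx[k] = sum_m x[m]*x[m+k], indexed from 0, for k = -3 to 3:
  r_xx[-3] = x[3]*x[0] = 0
  r_xx[-2] = x[2]*x[0] + x[3]*x[1] = -2
  r_xx[-1] = x[1]*x[0] + x[2]*x[1] + x[3]*x[2] = 1
  r_xx[0] = x[0]*x[0] + x[1]*x[1] + x[2]*x[2] + x[3]*x[3] = 6
  r_xx[1] = x[0]*x[1] + x[1]*x[2] + x[2]*x[3] = 1
  r_xx[2] = x[0]*x[2] + x[1]*x[3] = -2
  r_xx[3] = x[0]*x[3] = 0
r_xx = [0, -2, 1, 6, 1, -2, 0]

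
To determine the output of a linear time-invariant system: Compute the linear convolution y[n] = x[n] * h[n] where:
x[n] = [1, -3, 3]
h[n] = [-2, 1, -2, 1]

y[n] = sum_k x[k]*h[n-k]. Output length = len(x) + len(h) - 1 = 3 + 4 - 1 = 6.
y[0] = 1*-2 = -2
y[1] = -3*-2 + 1*1 = 7
y[2] = 3*-2 + -3*1 + 1*-2 = -11
y[3] = 3*1 + -3*-2 + 1*1 = 10
y[4] = 3*-2 + -3*1 = -9
y[5] = 3*1 = 3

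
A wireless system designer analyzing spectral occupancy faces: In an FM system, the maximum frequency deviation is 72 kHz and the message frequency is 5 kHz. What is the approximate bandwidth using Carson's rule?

Carson's rule: BW = 2*(delta_f + f_m)
= 2*(72 + 5) kHz = 154 kHz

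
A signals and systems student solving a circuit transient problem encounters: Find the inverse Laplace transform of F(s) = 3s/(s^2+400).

Standard pair: s/(s^2+w^2) <-> cos(wt)*u(t)
With k=3, w=20: f(t) = 3*cos(20t)*u(t)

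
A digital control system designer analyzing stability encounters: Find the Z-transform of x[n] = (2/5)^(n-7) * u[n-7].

Time-shifting property: if X(z) = Z{x[n]}, then Z{x[n-d]} = z^(-d) * X(z)
X(z) = z/(z - 2/5) for x[n] = (2/5)^n * u[n]
Z{x[n-7]} = z^(-7) * z/(z - 2/5) = z^(-6)/(z - 2/5)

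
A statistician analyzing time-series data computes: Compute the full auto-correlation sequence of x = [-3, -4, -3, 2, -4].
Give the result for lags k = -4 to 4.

r_xx[k] = sum_m x[m]*x[m+k], indexed from 0, for k = -4 to 4:
  r_xx[-4] = x[4]*x[0] = 12
  r_xx[-3] = x[3]*x[0] + x[4]*x[1] = 10
  r_xx[-2] = x[2]*x[0] + x[3]*x[1] + x[4]*x[2] = 13
  r_xx[-1] = x[1]*x[0] + x[2]*x[1] + x[3]*x[2] + x[4]*x[3] = 10
  r_xx[0] = x[0]*x[0] + x[1]*x[1] + x[2]*x[2] + x[3]*x[3] + x[4]*x[4] = 54
  r_xx[1] = x[0]*x[1] + x[1]*x[2] + x[2]*x[3] + x[3]*x[4] = 10
  r_xx[2] = x[0]*x[2] + x[1]*x[3] + x[2]*x[4] = 13
  r_xx[3] = x[0]*x[3] + x[1]*x[4] = 10
  r_xx[4] = x[0]*x[4] = 12
r_xx = [12, 10, 13, 10, 54, 10, 13, 10, 12]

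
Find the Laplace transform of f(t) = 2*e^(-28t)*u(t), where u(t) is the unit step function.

Standard Laplace transform pair:
e^(-at)*u(t) <-> 1/(s+a)
With a = 28: L{2*e^(-28t)*u(t)} = 2/(s+28), ROC: Re(s) > -28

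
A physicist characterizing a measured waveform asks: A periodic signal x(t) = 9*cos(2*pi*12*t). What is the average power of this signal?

Average power of A*cos(wt) is A^2/2.
P = 9^2 / 2 = 81/2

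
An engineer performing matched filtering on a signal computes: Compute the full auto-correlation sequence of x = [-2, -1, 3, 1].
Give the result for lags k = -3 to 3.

r_xx[k] = sum_m x[m]*x[m+k], indexed from 0, for k = -3 to 3:
  r_xx[-3] = x[3]*x[0] = -2
  r_xx[-2] = x[2]*x[0] + x[3]*x[1] = -7
  r_xx[-1] = x[1]*x[0] + x[2]*x[1] + x[3]*x[2] = 2
  r_xx[0] = x[0]*x[0] + x[1]*x[1] + x[2]*x[2] + x[3]*x[3] = 15
  r_xx[1] = x[0]*x[1] + x[1]*x[2] + x[2]*x[3] = 2
  r_xx[2] = x[0]*x[2] + x[1]*x[3] = -7
  r_xx[3] = x[0]*x[3] = -2
r_xx = [-2, -7, 2, 15, 2, -7, -2]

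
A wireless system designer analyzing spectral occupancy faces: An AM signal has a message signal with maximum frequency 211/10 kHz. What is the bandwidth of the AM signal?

In AM (double-sideband), the bandwidth is twice the message frequency.
BW = 2 * f_m = 2 * 211/10 kHz = 211/5 kHz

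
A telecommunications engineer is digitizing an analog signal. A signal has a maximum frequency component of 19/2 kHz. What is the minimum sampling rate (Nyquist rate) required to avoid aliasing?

By the Nyquist-Shannon sampling theorem,
the minimum sampling rate (Nyquist rate) must be at least 2 * f_max.
Nyquist rate = 2 * 19/2 kHz = 19 kHz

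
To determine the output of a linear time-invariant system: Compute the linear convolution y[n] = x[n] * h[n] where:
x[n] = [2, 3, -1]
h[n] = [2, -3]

y[n] = sum_k x[k]*h[n-k]. Output length = len(x) + len(h) - 1 = 3 + 2 - 1 = 4.
y[0] = 2*2 = 4
y[1] = 3*2 + 2*-3 = 0
y[2] = -1*2 + 3*-3 = -11
y[3] = -1*-3 = 3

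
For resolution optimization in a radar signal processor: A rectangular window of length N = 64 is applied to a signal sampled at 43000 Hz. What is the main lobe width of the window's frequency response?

For a rectangular window of length N,
the main lobe width in frequency is 2*f_s/N.
= 2*43000/64 = 5375/4 Hz
This determines the minimum frequency separation for resolving two sinusoids.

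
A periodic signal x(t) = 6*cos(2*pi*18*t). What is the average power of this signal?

Average power of A*cos(wt) is A^2/2.
P = 6^2 / 2 = 36/2 = 18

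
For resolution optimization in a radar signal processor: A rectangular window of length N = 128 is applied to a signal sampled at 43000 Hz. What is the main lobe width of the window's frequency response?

For a rectangular window of length N,
the main lobe width in frequency is 2*f_s/N.
= 2*43000/128 = 5375/8 Hz
This determines the minimum frequency separation for resolving two sinusoids.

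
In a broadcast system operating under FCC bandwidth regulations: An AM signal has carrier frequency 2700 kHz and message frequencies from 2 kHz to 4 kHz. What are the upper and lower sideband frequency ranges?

Upper sideband (USB) = fc + [fm_low, fm_high] = 2700 + [2, 4] = [2702, 2704] kHz
Lower sideband (LSB) = fc - [fm_high, fm_low] = 2700 - [4, 2] = [2696, 2698] kHz
Total occupied spectrum: 2696 kHz to 2704 kHz (plus carrier at 2700 kHz)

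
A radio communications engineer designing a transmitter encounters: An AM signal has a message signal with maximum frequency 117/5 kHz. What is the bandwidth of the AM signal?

In AM (double-sideband), the bandwidth is twice the message frequency.
BW = 2 * f_m = 2 * 117/5 kHz = 234/5 kHz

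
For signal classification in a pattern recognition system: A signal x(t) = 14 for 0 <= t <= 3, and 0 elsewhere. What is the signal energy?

Energy = integral of |x(t)|^2 dt over the signal duration
= 14^2 * 3 = 196 * 3 = 588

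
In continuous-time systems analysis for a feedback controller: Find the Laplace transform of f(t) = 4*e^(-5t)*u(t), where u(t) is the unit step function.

Standard Laplace transform pair:
e^(-at)*u(t) <-> 1/(s+a)
With a = 5: L{4*e^(-5t)*u(t)} = 4/(s+5), ROC: Re(s) > -5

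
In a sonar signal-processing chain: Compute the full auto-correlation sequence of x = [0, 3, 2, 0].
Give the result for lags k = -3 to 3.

r_xx[k] = sum_m x[m]*x[m+k], indexed from 0, for k = -3 to 3:
  r_xx[-3] = x[3]*x[0] = 0
  r_xx[-2] = x[2]*x[0] + x[3]*x[1] = 0
  r_xx[-1] = x[1]*x[0] + x[2]*x[1] + x[3]*x[2] = 6
  r_xx[0] = x[0]*x[0] + x[1]*x[1] + x[2]*x[2] + x[3]*x[3] = 13
  r_xx[1] = x[0]*x[1] + x[1]*x[2] + x[2]*x[3] = 6
  r_xx[2] = x[0]*x[2] + x[1]*x[3] = 0
  r_xx[3] = x[0]*x[3] = 0
r_xx = [0, 0, 6, 13, 6, 0, 0]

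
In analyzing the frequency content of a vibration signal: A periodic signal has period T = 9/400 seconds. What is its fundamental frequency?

The fundamental frequency is the reciprocal of the period.
f = 1/T = 1/(9/400) = 400/9 Hz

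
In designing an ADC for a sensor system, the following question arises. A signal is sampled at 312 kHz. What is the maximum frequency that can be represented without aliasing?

The maximum frequency that can be represented without aliasing
is the Nyquist frequency: f_max = f_s / 2 = 312 kHz / 2 = 156 kHz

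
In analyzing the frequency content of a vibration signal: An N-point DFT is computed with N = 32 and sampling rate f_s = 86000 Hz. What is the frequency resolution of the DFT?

DFT frequency resolution = f_s / N
= 86000 / 32 = 5375/2 Hz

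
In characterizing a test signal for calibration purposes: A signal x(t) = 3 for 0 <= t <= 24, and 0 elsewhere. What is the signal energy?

Energy = integral of |x(t)|^2 dt over the signal duration
= 3^2 * 24 = 9 * 24 = 216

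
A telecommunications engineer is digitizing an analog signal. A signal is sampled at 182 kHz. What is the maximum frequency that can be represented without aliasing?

The maximum frequency that can be represented without aliasing
is the Nyquist frequency: f_max = f_s / 2 = 182 kHz / 2 = 91 kHz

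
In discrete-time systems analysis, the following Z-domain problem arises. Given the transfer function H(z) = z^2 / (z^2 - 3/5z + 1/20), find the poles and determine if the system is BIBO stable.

Poles are roots of the denominator: z^2 - 3/5z + 1/20 = 0.
Quadratic formula: z = [-(-3/5) +/- sqrt((-3/5)^2 - 4*(1/20))] / 2
Discriminant = 9/25 - 1/5 = 4/25; sqrt = 2/5.
z = (3/5 +/- 2/5) / 2 => z = 1/2 or z = 1/10.
|p1| = 1/2, |p2| = 1/10.
For BIBO stability, all poles must lie inside the unit circle (|p| < 1).
System is STABLE since both |p| < 1.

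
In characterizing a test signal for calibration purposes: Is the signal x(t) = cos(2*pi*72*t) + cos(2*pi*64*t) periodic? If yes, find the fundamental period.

f1 = 72 Hz, f2 = 64 Hz
Period T1 = 1/72, T2 = 1/64
Ratio T1/T2 = 64/72, which is rational.
The signal is periodic with fundamental period T = 1/GCD(72,64) = 1/8 s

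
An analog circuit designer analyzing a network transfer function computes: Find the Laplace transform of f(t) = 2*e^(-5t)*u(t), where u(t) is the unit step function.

Standard Laplace transform pair:
e^(-at)*u(t) <-> 1/(s+a)
With a = 5: L{2*e^(-5t)*u(t)} = 2/(s+5), ROC: Re(s) > -5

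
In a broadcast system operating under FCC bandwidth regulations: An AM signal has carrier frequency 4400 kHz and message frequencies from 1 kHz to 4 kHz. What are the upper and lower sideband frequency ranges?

Upper sideband (USB) = fc + [fm_low, fm_high] = 4400 + [1, 4] = [4401, 4404] kHz
Lower sideband (LSB) = fc - [fm_high, fm_low] = 4400 - [4, 1] = [4396, 4399] kHz
Total occupied spectrum: 4396 kHz to 4404 kHz (plus carrier at 4400 kHz)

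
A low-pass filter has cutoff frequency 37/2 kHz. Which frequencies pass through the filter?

A low-pass filter passes all frequencies below the cutoff frequency 37/2 kHz and attenuates higher frequencies.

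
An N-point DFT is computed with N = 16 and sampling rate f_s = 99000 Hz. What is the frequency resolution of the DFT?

DFT frequency resolution = f_s / N
= 99000 / 16 = 12375/2 Hz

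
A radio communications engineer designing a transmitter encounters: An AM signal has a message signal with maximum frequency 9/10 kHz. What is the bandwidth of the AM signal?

In AM (double-sideband), the bandwidth is twice the message frequency.
BW = 2 * f_m = 2 * 9/10 kHz = 9/5 kHz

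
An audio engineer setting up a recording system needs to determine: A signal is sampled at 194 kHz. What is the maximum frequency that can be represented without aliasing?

The maximum frequency that can be represented without aliasing
is the Nyquist frequency: f_max = f_s / 2 = 194 kHz / 2 = 97 kHz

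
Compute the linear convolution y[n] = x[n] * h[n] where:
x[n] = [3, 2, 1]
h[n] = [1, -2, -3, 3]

y[n] = sum_k x[k]*h[n-k]. Output length = len(x) + len(h) - 1 = 3 + 4 - 1 = 6.
y[0] = 3*1 = 3
y[1] = 2*1 + 3*-2 = -4
y[2] = 1*1 + 2*-2 + 3*-3 = -12
y[3] = 1*-2 + 2*-3 + 3*3 = 1
y[4] = 1*-3 + 2*3 = 3
y[5] = 1*3 = 3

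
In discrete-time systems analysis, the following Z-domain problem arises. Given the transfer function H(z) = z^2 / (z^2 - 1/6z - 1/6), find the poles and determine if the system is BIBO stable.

Poles are roots of the denominator: z^2 - 1/6z - 1/6 = 0.
Quadratic formula: z = [-(-1/6) +/- sqrt((-1/6)^2 - 4*(-1/6))] / 2
Discriminant = 1/36 + 2/3 = 25/36; sqrt = 5/6.
z = (1/6 +/- 5/6) / 2 => z = 1/2 or z = -1/3.
|p1| = 1/3, |p2| = 1/2.
For BIBO stability, all poles must lie inside the unit circle (|p| < 1).
System is STABLE since both |p| < 1.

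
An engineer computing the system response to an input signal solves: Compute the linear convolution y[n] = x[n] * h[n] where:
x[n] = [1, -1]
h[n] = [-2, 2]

y[n] = sum_k x[k]*h[n-k]. Output length = len(x) + len(h) - 1 = 2 + 2 - 1 = 3.
y[0] = 1*-2 = -2
y[1] = -1*-2 + 1*2 = 4
y[2] = -1*2 = -2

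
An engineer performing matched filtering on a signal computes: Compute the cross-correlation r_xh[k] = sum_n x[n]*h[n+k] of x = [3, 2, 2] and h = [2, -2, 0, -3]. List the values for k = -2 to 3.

Both sequences indexed from 0 and zero outside their support.
Lags with overlap: k = -2 to 3.
  r_xh[-2] = x[2]*h[0] = 4
  r_xh[-1] = x[1]*h[0] + x[2]*h[1] = 0
  r_xh[0] = x[0]*h[0] + x[1]*h[1] + x[2]*h[2] = 2
  r_xh[1] = x[0]*h[1] + x[1]*h[2] + x[2]*h[3] = -12
  r_xh[2] = x[0]*h[2] + x[1]*h[3] = -6
  r_xh[3] = x[0]*h[3] = -9
r_xh = [4, 0, 2, -12, -6, -9] (for k = -2, ..., 3)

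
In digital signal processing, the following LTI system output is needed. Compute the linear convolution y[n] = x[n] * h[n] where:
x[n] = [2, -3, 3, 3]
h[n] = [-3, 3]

y[n] = sum_k x[k]*h[n-k]. Output length = len(x) + len(h) - 1 = 4 + 2 - 1 = 5.
y[0] = 2*-3 = -6
y[1] = -3*-3 + 2*3 = 15
y[2] = 3*-3 + -3*3 = -18
y[3] = 3*-3 + 3*3 = 0
y[4] = 3*3 = 9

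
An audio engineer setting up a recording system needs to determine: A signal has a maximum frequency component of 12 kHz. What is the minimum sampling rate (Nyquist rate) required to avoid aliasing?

By the Nyquist-Shannon sampling theorem,
the minimum sampling rate (Nyquist rate) must be at least 2 * f_max.
Nyquist rate = 2 * 12 kHz = 24 kHz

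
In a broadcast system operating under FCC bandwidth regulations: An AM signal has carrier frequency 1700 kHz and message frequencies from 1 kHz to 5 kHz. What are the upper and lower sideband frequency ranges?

Upper sideband (USB) = fc + [fm_low, fm_high] = 1700 + [1, 5] = [1701, 1705] kHz
Lower sideband (LSB) = fc - [fm_high, fm_low] = 1700 - [5, 1] = [1695, 1699] kHz
Total occupied spectrum: 1695 kHz to 1705 kHz (plus carrier at 1700 kHz)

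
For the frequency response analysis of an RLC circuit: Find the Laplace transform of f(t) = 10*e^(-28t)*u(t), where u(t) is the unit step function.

Standard Laplace transform pair:
e^(-at)*u(t) <-> 1/(s+a)
With a = 28: L{10*e^(-28t)*u(t)} = 10/(s+28), ROC: Re(s) > -28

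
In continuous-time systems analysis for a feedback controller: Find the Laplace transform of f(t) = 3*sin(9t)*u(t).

Standard pair: sin(wt)*u(t) <-> w/(s^2+w^2)
With w = 9: L{3*sin(9t)*u(t)} = 27/(s^2+81)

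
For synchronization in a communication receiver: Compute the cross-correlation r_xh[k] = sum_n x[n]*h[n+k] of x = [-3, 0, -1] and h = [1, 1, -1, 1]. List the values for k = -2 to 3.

Both sequences indexed from 0 and zero outside their support.
Lags with overlap: k = -2 to 3.
  r_xh[-2] = x[2]*h[0] = -1
  r_xh[-1] = x[1]*h[0] + x[2]*h[1] = -1
  r_xh[0] = x[0]*h[0] + x[1]*h[1] + x[2]*h[2] = -2
  r_xh[1] = x[0]*h[1] + x[1]*h[2] + x[2]*h[3] = -4
  r_xh[2] = x[0]*h[2] + x[1]*h[3] = 3
  r_xh[3] = x[0]*h[3] = -3
r_xh = [-1, -1, -2, -4, 3, -3] (for k = -2, ..., 3)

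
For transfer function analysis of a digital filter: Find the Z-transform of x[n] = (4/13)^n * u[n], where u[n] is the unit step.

The Z-transform of a^n * u[n] is z/(z-a) for |z| > |a|.
Here a = 4/13, so X(z) = z/(z - (4/13)) = 13z/(13z - 4)
ROC: |z| > 4/13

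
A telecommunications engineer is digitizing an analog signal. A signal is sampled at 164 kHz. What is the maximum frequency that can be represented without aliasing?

The maximum frequency that can be represented without aliasing
is the Nyquist frequency: f_max = f_s / 2 = 164 kHz / 2 = 82 kHz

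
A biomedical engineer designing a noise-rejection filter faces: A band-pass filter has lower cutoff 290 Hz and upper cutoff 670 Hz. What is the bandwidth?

Bandwidth = f_high - f_low
= 670 Hz - 290 Hz = 380 Hz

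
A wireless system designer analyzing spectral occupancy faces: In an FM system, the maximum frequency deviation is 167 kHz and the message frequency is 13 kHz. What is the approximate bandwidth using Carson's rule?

Carson's rule: BW = 2*(delta_f + f_m)
= 2*(167 + 13) kHz = 360 kHz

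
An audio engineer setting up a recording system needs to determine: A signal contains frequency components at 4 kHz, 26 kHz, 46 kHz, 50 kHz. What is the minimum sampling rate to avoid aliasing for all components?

The highest frequency component is f_max = 50 kHz.
Nyquist rate = 2 * f_max = 2 * 50 kHz = 100 kHz.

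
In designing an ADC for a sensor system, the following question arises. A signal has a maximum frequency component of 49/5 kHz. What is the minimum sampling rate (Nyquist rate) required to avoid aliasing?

By the Nyquist-Shannon sampling theorem,
the minimum sampling rate (Nyquist rate) must be at least 2 * f_max.
Nyquist rate = 2 * 49/5 kHz = 98/5 kHz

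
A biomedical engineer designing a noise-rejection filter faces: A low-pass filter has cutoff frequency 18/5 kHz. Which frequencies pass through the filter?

A low-pass filter passes all frequencies below the cutoff frequency 18/5 kHz and attenuates higher frequencies.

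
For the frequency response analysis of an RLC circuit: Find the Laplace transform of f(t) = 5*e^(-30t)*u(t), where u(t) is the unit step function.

Standard Laplace transform pair:
e^(-at)*u(t) <-> 1/(s+a)
With a = 30: L{5*e^(-30t)*u(t)} = 5/(s+30), ROC: Re(s) > -30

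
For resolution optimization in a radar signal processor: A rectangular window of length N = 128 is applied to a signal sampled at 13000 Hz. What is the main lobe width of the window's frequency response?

For a rectangular window of length N,
the main lobe width in frequency is 2*f_s/N.
= 2*13000/128 = 1625/8 Hz
This determines the minimum frequency separation for resolving two sinusoids.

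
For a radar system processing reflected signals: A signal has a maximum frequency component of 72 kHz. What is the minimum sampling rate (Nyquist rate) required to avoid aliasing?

By the Nyquist-Shannon sampling theorem,
the minimum sampling rate (Nyquist rate) must be at least 2 * f_max.
Nyquist rate = 2 * 72 kHz = 144 kHz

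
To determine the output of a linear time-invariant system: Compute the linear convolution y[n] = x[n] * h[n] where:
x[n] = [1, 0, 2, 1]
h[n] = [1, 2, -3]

y[n] = sum_k x[k]*h[n-k]. Output length = len(x) + len(h) - 1 = 4 + 3 - 1 = 6.
y[0] = 1*1 = 1
y[1] = 0*1 + 1*2 = 2
y[2] = 2*1 + 0*2 + 1*-3 = -1
y[3] = 1*1 + 2*2 + 0*-3 = 5
y[4] = 1*2 + 2*-3 = -4
y[5] = 1*-3 = -3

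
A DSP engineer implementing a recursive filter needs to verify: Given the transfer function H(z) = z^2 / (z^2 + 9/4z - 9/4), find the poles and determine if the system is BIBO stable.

Poles are roots of the denominator: z^2 + 9/4z - 9/4 = 0.
Quadratic formula: z = [-(9/4) +/- sqrt((9/4)^2 - 4*(-9/4))] / 2
Discriminant = 81/16 + 9 = 225/16; sqrt = 15/4.
z = (-9/4 +/- 15/4) / 2 => z = 3/4 or z = -3.
|p1| = 3, |p2| = 3/4.
For BIBO stability, all poles must lie inside the unit circle (|p| < 1).
System is UNSTABLE since at least one |p| >= 1.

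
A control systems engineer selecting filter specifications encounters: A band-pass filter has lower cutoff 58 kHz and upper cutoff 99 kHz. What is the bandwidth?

Bandwidth = f_high - f_low
= 99 kHz - 58 kHz = 41 kHz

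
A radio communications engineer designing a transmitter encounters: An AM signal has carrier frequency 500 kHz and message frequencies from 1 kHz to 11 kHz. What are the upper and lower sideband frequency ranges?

Upper sideband (USB) = fc + [fm_low, fm_high] = 500 + [1, 11] = [501, 511] kHz
Lower sideband (LSB) = fc - [fm_high, fm_low] = 500 - [11, 1] = [489, 499] kHz
Total occupied spectrum: 489 kHz to 511 kHz (plus carrier at 500 kHz)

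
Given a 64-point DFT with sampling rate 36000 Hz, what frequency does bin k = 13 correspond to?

The frequency of DFT bin k is: f_k = k * f_s / N
f_13 = 13 * 36000 / 64 = 14625/2 Hz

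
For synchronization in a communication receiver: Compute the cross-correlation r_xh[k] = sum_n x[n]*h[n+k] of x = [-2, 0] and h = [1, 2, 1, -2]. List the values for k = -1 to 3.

Both sequences indexed from 0 and zero outside their support.
Lags with overlap: k = -1 to 3.
  r_xh[-1] = x[1]*h[0] = 0
  r_xh[0] = x[0]*h[0] + x[1]*h[1] = -2
  r_xh[1] = x[0]*h[1] + x[1]*h[2] = -4
  r_xh[2] = x[0]*h[2] + x[1]*h[3] = -2
  r_xh[3] = x[0]*h[3] = 4
r_xh = [0, -2, -4, -2, 4] (for k = -1, ..., 3)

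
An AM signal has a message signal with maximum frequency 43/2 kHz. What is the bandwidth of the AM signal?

In AM (double-sideband), the bandwidth is twice the message frequency.
BW = 2 * f_m = 2 * 43/2 kHz = 43 kHz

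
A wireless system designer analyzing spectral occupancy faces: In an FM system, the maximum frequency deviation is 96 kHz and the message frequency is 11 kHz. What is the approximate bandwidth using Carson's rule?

Carson's rule: BW = 2*(delta_f + f_m)
= 2*(96 + 11) kHz = 214 kHz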